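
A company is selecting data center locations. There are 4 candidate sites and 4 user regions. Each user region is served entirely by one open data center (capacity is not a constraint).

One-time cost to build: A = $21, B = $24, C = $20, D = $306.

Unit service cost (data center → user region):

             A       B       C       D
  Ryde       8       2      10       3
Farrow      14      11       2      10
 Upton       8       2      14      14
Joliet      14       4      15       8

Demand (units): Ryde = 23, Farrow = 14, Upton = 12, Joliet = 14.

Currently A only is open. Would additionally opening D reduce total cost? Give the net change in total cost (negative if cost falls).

No — net change +51 (cost rises by 51).

Current service cost with {A}: 672.
Adding D: each user region re-picks its cheapest; new service cost 417, saving 255.
Extra fixed cost: 306. Net change = 306 − 255 = 51.
(Totals: 693 → 744.)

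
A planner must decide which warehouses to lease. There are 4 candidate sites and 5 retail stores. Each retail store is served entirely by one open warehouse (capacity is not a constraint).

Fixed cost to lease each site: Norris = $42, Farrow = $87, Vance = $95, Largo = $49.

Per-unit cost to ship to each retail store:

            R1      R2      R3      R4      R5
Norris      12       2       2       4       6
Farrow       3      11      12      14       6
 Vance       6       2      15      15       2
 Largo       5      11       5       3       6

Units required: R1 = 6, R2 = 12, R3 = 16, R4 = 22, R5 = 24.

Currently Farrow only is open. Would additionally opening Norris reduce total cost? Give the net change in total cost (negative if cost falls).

Yes — net change −446 (cost falls by 446).

Current service cost with {Farrow}: 794.
Adding Norris: each retail store re-picks its cheapest; new service cost 306, saving 488.
Extra fixed cost: 42. Net change = 42 − 488 = -446.
(Totals: 881 → 435.)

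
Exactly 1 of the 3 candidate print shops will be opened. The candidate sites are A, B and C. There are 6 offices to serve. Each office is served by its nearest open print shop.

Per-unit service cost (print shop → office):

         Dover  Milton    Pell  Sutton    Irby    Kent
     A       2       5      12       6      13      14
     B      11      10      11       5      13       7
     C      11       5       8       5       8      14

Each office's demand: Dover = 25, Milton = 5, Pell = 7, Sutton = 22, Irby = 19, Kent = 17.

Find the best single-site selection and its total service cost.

With exactly 1 open, each office uses its cheapest among the chosen.
{A}: Dover→A 2·25=50, Milton→A 5·5=25, Pell→A 12·7=84, Sutton→A 6·22=132, Irby→A 13·19=247, Kent→A 14·17=238. Service cost 776.
{C}: service cost 856
{B}: service cost 878
Among all 3 size-1 choices, {A} is lowest.

Choose A only; total service cost 776.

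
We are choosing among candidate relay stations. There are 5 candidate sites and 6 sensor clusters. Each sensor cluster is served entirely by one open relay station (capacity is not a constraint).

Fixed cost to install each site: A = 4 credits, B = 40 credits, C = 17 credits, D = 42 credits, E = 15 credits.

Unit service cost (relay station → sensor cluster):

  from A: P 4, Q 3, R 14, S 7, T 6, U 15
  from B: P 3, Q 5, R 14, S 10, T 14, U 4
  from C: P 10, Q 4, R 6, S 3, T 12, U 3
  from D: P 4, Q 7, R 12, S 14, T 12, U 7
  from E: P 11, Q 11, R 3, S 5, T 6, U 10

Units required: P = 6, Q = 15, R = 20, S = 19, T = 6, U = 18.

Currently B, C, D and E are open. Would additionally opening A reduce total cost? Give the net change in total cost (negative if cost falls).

Yes — net change −11 (cost falls by 11).

Current service cost with {B, C, D, E}: 285.
Adding A: each sensor cluster re-picks its cheapest; new service cost 270, saving 15.
Extra fixed cost: 4. Net change = 4 − 15 = -11.
(Totals: 399 → 388.)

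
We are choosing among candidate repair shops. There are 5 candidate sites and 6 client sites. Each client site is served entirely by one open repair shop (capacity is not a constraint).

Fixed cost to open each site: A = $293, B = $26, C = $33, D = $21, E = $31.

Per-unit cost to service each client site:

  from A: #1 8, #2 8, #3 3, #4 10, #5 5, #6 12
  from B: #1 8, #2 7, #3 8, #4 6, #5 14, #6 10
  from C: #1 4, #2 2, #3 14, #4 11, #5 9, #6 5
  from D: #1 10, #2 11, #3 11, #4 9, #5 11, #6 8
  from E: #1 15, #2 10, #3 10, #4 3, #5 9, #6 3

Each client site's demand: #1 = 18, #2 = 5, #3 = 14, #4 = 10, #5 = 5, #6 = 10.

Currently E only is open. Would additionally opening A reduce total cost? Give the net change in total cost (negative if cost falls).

No — net change +39 (cost rises by 39).

Current service cost with {E}: 565.
Adding A: each client site re-picks its cheapest; new service cost 311, saving 254.
Extra fixed cost: 293. Net change = 293 − 254 = 39.
(Totals: 596 → 635.)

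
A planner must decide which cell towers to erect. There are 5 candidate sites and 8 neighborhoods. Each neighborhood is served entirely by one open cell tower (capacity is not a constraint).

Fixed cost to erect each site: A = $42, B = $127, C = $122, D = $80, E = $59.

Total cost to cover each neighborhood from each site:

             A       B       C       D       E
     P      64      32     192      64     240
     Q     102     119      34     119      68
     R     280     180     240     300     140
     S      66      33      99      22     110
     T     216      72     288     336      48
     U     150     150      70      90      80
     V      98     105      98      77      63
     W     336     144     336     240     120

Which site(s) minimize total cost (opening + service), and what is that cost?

Open D and E; minimum total cost 744.

For any fixed open set, each neighborhood goes to its cheapest open site; total = fixed + service.
{D, E}: P→D 64, Q→E 68, R→E 140, S→D 22, T→E 48, U→E 80, V→E 63, W→E 120. Service 605; fixed 139; total 744.
{A, E}: service 649 + fixed 101 = 750
{B, E}: P→B 32, Q→E 68, R→E 140, S→B 33, T→E 48, U→E 80, V→E 63, W→E 120. Service 584; fixed 186; total 770.
{A, B, C, D, E}: service 529 + fixed 430 = 959
No other subset beats 744.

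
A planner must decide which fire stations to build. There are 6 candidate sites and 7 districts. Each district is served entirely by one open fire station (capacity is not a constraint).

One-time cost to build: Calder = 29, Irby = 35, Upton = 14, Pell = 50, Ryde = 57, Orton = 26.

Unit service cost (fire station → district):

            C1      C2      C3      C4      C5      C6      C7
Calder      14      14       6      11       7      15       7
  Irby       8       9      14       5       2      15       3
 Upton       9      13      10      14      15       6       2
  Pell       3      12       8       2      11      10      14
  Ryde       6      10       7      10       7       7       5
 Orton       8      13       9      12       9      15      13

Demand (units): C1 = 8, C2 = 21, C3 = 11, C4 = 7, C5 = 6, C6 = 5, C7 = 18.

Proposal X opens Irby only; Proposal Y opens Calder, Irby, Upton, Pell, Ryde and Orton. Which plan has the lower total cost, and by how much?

Proposal Y is cheaper by 36.

Proposal X: {Irby}: C1→Irby 8·8=64, C2→Irby 9·21=189, C3→Irby 14·11=154, C4→Irby 5·7=35, C5→Irby 2·6=12, C6→Irby 15·5=75, C7→Irby 3·18=54. Service 583; fixed 35; total 618.
Proposal Y: {Calder, Irby, Upton, Pell, Ryde, Orton}: C1→Pell 3·8=24, C2→Irby 9·21=189, C3→Calder 6·11=66, C4→Pell 2·7=14, C5→Irby 2·6=12, C6→Upton 6·5=30, C7→Upton 2·18=36. Service 371; fixed 211; total 582.
Difference: |618 − 582| = 36.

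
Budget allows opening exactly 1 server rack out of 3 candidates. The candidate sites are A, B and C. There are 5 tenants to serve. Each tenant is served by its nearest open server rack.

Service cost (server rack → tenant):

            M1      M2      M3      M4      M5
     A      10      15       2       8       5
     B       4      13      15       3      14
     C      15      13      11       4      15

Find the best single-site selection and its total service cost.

With exactly 1 open, each tenant uses its cheapest among the chosen.
{A}: M1→A 10, M2→A 15, M3→A 2, M4→A 8, M5→A 5. Service cost 40.
{B}: service cost 49
{C}: service cost 58
Among all 3 size-1 choices, {A} is lowest.

Choose A only; total service cost 40.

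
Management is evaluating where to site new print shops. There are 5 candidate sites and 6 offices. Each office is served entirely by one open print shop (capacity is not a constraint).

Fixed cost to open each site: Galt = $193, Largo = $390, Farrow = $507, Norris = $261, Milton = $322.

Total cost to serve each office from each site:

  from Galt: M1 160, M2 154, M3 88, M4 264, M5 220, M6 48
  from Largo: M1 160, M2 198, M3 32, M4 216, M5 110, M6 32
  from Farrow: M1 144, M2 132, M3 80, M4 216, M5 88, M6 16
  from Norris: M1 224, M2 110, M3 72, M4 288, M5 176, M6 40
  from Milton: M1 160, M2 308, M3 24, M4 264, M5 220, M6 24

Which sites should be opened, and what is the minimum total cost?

Open Galt only; minimum total cost 1127.

For any fixed open set, each office goes to its cheapest open site; total = fixed + service.
{Galt}: M1→Galt 160, M2→Galt 154, M3→Galt 88, M4→Galt 264, M5→Galt 220, M6→Galt 48. Service 934; fixed 193; total 1127.
{Largo}: service 748 + fixed 390 = 1138
{Norris}: M1→Norris 224, M2→Norris 110, M3→Norris 72, M4→Norris 288, M5→Norris 176, M6→Norris 40. Service 910; fixed 261; total 1171.
{Galt, Largo, Farrow, Norris, Milton}: service 598 + fixed 1673 = 2271
No other subset beats 1127.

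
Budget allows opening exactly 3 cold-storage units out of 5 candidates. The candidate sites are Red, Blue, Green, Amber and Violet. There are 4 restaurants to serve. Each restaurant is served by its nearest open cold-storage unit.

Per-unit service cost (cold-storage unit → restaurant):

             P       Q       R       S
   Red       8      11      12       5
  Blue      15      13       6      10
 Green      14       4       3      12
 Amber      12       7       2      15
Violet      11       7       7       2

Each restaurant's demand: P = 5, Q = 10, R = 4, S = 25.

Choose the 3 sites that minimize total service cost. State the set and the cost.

Choose Red, Green and Violet; total service cost 142.

With exactly 3 open, each restaurant uses its cheapest among the chosen.
{Red, Green, Violet}: P→Red 8·5=40, Q→Green 4·10=40, R→Green 3·4=12, S→Violet 2·25=50. Service cost 142.
{Green, Amber, Violet}: service cost 153
{Blue, Green, Violet}: service cost 157
Among all 10 size-3 choices, {Red, Green, Violet} is lowest.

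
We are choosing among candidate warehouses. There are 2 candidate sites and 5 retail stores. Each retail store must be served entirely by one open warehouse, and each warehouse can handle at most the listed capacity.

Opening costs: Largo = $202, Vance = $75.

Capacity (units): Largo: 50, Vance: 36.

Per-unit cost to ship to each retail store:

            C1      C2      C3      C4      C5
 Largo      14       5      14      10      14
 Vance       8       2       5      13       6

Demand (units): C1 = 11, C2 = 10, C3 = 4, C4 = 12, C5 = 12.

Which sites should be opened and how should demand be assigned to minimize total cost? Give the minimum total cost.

Minimum total cost: 627

Open {Largo, Vance}: C1→Vance 8·11=88, C2→Largo 5·10=50, C3→Vance 5·4=20, C4→Largo 10·12=120, C5→Vance 6·12=72.
Loads: Largo carries 22/50, Vance carries 27/36. Service 350; fixed 277; total 627.
Next best feasible plan costs 633.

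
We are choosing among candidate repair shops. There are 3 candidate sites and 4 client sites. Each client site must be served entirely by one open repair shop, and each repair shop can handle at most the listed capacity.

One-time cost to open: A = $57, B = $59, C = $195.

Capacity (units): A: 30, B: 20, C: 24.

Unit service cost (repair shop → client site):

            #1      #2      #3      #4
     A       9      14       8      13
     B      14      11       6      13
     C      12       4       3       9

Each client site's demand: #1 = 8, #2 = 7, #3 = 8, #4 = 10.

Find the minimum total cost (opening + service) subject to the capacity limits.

Minimum total cost: 443

Open {A, B}: #1→A 9·8=72, #2→B 11·7=77, #3→B 6·8=48, #4→A 13·10=130.
Loads: A carries 18/30, B carries 15/20. Service 327; fixed 116; total 443.
Next best feasible plan costs 459.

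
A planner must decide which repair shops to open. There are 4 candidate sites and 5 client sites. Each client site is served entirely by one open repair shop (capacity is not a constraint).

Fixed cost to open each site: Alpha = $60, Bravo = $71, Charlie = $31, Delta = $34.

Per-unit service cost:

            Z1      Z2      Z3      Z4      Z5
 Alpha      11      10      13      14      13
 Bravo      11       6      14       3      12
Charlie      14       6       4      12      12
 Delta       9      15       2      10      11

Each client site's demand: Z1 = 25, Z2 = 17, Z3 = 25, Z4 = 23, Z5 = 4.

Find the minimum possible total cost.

For any fixed open set, each client site goes to its cheapest open site; total = fixed + service.
{Bravo, Delta}: Z1→Delta 9·25=225, Z2→Bravo 6·17=102, Z3→Delta 2·25=50, Z4→Bravo 3·23=69, Z5→Delta 11·4=44. Service 490; fixed 105; total 595.
{Bravo, Charlie, Delta}: service 490 + fixed 136 = 626
{Alpha, Bravo, Delta}: Z1→Delta 9·25=225, Z2→Bravo 6·17=102, Z3→Delta 2·25=50, Z4→Bravo 3·23=69, Z5→Delta 11·4=44. Service 490; fixed 165; total 655.
{Alpha, Bravo, Charlie, Delta}: Z1→Delta 9·25=225, Z2→Bravo 6·17=102, Z3→Delta 2·25=50, Z4→Bravo 3·23=69, Z5→Delta 11·4=44. Service 490; fixed 196; total 686.
No other subset beats 595.

Minimum total cost: 595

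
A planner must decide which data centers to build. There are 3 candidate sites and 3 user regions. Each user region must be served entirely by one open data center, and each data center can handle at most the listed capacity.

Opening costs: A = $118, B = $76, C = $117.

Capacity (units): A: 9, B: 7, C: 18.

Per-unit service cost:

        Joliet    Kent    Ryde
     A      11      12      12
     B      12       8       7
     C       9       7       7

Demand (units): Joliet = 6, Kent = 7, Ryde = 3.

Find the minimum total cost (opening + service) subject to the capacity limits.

Minimum total cost: 241

Open {C}: Joliet→C 9·6=54, Kent→C 7·7=49, Ryde→C 7·3=21.
Loads: C carries 16/18. Service 124; fixed 117; total 241.
Next best feasible plan costs 317.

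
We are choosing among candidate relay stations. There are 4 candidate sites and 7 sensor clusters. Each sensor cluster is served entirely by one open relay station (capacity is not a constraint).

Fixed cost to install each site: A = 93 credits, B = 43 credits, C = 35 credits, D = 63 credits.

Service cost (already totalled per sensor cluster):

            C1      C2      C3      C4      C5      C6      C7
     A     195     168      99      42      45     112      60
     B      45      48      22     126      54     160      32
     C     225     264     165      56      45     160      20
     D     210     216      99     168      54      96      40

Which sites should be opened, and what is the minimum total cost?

Open B, C and D; minimum total cost 473.

For any fixed open set, each sensor cluster goes to its cheapest open site; total = fixed + service.
{B, C, D}: C1→B 45, C2→B 48, C3→B 22, C4→C 56, C5→C 45, C6→D 96, C7→C 20. Service 332; fixed 141; total 473.
{B, C}: service 396 + fixed 78 = 474
{A, B}: service 346 + fixed 136 = 482
{A, B, C, D}: C1→B 45, C2→B 48, C3→B 22, C4→A 42, C5→A 45, C6→D 96, C7→C 20. Service 318; fixed 234; total 552.
No other subset beats 473.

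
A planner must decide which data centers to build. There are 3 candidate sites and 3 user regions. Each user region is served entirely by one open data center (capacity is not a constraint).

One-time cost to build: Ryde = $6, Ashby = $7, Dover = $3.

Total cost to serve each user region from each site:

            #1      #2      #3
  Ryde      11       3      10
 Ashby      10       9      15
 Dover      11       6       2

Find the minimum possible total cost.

For any fixed open set, each user region goes to its cheapest open site; total = fixed + service.
{Dover}: #1→Dover 11, #2→Dover 6, #3→Dover 2. Service 19; fixed 3; total 22.
{Ryde, Dover}: #1→Ryde 11, #2→Ryde 3, #3→Dover 2. Service 16; fixed 9; total 25.
{Ashby, Dover}: service 18 + fixed 10 = 28
{Ryde, Ashby, Dover}: #1→Ashby 10, #2→Ryde 3, #3→Dover 2. Service 15; fixed 16; total 31.
No other subset beats 22.

Minimum total cost: 22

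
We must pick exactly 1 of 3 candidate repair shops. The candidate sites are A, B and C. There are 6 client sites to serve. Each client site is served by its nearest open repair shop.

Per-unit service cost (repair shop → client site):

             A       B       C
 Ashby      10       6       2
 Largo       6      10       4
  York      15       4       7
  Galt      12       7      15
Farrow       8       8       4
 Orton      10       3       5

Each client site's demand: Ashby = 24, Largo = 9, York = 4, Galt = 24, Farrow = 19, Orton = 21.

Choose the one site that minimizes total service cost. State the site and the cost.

With exactly 1 open, each client site uses its cheapest among the chosen.
{B}: Ashby→B 6·24=144, Largo→B 10·9=90, York→B 4·4=16, Galt→B 7·24=168, Farrow→B 8·19=152, Orton→B 3·21=63. Service cost 633.
{C}: service cost 653
{A}: service cost 1004
Among all 3 size-1 choices, {B} is lowest.

Choose B only; total service cost 633.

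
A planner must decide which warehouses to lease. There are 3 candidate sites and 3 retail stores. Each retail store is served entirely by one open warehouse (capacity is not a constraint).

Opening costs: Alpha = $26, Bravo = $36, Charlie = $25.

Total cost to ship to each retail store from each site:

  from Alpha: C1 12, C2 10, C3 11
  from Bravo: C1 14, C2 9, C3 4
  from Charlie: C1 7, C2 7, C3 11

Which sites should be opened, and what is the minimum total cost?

Open Charlie only; minimum total cost 50.

For any fixed open set, each retail store goes to its cheapest open site; total = fixed + service.
{Charlie}: C1→Charlie 7, C2→Charlie 7, C3→Charlie 11. Service 25; fixed 25; total 50.
{Alpha}: service 33 + fixed 26 = 59
{Bravo}: C1→Bravo 14, C2→Bravo 9, C3→Bravo 4. Service 27; fixed 36; total 63.
{Alpha, Bravo, Charlie}: C1→Charlie 7, C2→Charlie 7, C3→Bravo 4. Service 18; fixed 87; total 105.
(All 7 nonempty subsets were checked; Charlie only is lowest.)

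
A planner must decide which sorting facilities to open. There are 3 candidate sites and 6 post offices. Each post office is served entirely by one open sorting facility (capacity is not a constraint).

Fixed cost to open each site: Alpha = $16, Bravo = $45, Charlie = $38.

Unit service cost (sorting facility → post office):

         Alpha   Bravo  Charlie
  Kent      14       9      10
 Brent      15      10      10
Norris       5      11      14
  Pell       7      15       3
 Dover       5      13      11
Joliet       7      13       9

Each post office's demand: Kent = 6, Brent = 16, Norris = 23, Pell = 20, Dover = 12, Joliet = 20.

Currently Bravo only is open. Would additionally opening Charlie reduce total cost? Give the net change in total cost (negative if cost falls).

Yes — net change −306 (cost falls by 306).

Current service cost with {Bravo}: 1183.
Adding Charlie: each post office re-picks its cheapest; new service cost 839, saving 344.
Extra fixed cost: 38. Net change = 38 − 344 = -306.
(Totals: 1228 → 922.)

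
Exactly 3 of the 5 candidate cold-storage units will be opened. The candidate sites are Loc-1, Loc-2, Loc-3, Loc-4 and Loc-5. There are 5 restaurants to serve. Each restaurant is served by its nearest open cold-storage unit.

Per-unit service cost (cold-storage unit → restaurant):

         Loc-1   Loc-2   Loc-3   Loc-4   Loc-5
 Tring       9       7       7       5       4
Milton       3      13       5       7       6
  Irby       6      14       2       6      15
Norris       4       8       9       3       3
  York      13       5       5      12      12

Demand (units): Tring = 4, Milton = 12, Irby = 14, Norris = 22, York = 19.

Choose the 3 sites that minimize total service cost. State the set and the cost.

With exactly 3 open, each restaurant uses its cheapest among the chosen.
{Loc-1, Loc-3, Loc-5}: Tring→Loc-5 4·4=16, Milton→Loc-1 3·12=36, Irby→Loc-3 2·14=28, Norris→Loc-5 3·22=66, York→Loc-3 5·19=95. Service cost 241.
{Loc-1, Loc-3, Loc-4}: service cost 245
{Loc-2, Loc-3, Loc-5}: service cost 265
Among all 10 size-3 choices, {Loc-1, Loc-3, Loc-5} is lowest.

Choose Loc-1, Loc-3 and Loc-5; total service cost 241.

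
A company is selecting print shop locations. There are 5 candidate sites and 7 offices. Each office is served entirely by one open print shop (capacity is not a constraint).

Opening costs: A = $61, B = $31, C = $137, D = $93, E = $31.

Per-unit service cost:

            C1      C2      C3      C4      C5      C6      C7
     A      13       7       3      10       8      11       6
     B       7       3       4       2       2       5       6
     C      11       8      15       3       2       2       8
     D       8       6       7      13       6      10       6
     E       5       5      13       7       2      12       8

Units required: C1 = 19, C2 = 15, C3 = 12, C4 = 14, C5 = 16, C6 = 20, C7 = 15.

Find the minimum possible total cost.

For any fixed open set, each office goes to its cheapest open site; total = fixed + service.
{B, E}: C1→E 5·19=95, C2→B 3·15=45, C3→B 4·12=48, C4→B 2·14=28, C5→B 2·16=32, C6→B 5·20=100, C7→B 6·15=90. Service 438; fixed 62; total 500.
{B}: C1→B 7·19=133, C2→B 3·15=45, C3→B 4·12=48, C4→B 2·14=28, C5→B 2·16=32, C6→B 5·20=100, C7→B 6·15=90. Service 476; fixed 31; total 507.
{A, B, E}: service 426 + fixed 123 = 549
{A, B, C, D, E}: C1→E 5·19=95, C2→B 3·15=45, C3→A 3·12=36, C4→B 2·14=28, C5→B 2·16=32, C6→C 2·20=40, C7→A 6·15=90. Service 366; fixed 353; total 719.
No other subset beats 500.

Minimum total cost: 500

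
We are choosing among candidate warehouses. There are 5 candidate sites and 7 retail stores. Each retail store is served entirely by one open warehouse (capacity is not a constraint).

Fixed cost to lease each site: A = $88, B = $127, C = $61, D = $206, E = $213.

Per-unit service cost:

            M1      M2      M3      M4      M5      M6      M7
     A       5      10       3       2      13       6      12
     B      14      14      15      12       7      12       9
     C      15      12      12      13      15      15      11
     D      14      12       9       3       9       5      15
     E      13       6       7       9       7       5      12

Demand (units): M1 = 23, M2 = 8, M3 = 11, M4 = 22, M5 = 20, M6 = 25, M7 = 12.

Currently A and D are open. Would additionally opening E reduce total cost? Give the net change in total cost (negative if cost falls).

Current service cost with {A, D}: 721.
Adding E: each retail store re-picks its cheapest; new service cost 649, saving 72.
Extra fixed cost: 213. Net change = 213 − 72 = 141.
(Totals: 1015 → 1156.)

No — net change +141 (cost rises by 141).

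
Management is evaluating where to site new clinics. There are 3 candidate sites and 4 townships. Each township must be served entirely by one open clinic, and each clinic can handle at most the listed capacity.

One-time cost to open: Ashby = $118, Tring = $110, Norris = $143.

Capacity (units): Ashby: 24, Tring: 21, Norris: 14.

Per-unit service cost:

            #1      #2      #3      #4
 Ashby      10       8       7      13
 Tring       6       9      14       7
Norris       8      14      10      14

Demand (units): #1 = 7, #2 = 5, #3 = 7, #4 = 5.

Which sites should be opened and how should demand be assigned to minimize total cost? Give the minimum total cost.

Open {Ashby}: #1→Ashby 10·7=70, #2→Ashby 8·5=40, #3→Ashby 7·7=49, #4→Ashby 13·5=65.
Loads: Ashby carries 24/24. Service 224; fixed 118; total 342.
Next best feasible plan costs 394.

Minimum total cost: 342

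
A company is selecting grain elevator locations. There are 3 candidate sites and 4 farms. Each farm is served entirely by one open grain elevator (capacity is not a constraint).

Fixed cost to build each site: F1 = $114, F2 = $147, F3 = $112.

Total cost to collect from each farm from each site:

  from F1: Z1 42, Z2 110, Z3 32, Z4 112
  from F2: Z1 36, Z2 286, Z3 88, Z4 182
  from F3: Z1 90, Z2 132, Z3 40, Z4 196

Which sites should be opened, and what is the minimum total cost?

Open F1 only; minimum total cost 410.

For any fixed open set, each farm goes to its cheapest open site; total = fixed + service.
{F1}: Z1→F1 42, Z2→F1 110, Z3→F1 32, Z4→F1 112. Service 296; fixed 114; total 410.
{F1, F3}: service 296 + fixed 226 = 522
{F1, F2}: service 290 + fixed 261 = 551
{F1, F2, F3}: Z1→F2 36, Z2→F1 110, Z3→F1 32, Z4→F1 112. Service 290; fixed 373; total 663.
No other subset beats 410.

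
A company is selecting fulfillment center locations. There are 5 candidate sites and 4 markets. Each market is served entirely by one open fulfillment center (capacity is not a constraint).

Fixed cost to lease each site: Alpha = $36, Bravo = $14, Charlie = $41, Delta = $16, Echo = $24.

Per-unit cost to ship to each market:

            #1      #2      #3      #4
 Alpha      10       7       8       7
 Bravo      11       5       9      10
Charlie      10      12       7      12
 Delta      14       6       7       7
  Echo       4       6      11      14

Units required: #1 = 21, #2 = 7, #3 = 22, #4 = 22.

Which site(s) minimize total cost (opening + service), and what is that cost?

For any fixed open set, each market goes to its cheapest open site; total = fixed + service.
{Delta, Echo}: #1→Echo 4·21=84, #2→Delta 6·7=42, #3→Delta 7·22=154, #4→Delta 7·22=154. Service 434; fixed 40; total 474.
{Bravo, Delta, Echo}: service 427 + fixed 54 = 481
{Alpha, Delta, Echo}: #1→Echo 4·21=84, #2→Delta 6·7=42, #3→Delta 7·22=154, #4→Alpha 7·22=154. Service 434; fixed 76; total 510.
{Alpha, Bravo, Charlie, Delta, Echo}: service 427 + fixed 131 = 558
No other subset beats 474.

Open Delta and Echo; minimum total cost 474.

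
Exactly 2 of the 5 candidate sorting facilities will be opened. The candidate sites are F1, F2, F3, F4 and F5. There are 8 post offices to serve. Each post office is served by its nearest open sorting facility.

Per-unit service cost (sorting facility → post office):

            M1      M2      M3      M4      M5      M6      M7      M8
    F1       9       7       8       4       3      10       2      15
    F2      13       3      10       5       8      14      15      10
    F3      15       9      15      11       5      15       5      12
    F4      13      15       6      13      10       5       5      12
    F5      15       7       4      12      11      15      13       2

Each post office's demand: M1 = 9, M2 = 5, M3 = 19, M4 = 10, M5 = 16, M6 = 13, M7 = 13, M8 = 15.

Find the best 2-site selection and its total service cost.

Choose F1 and F5; total service cost 466.

With exactly 2 open, each post office uses its cheapest among the chosen.
{F1, F5}: M1→F1 9·9=81, M2→F1 7·5=35, M3→F5 4·19=76, M4→F1 4·10=40, M5→F1 3·16=48, M6→F1 10·13=130, M7→F1 2·13=26, M8→F5 2·15=30. Service cost 466.
{F1, F4}: service cost 589
{F1, F2}: service cost 642
Among all 10 size-2 choices, {F1, F5} is lowest.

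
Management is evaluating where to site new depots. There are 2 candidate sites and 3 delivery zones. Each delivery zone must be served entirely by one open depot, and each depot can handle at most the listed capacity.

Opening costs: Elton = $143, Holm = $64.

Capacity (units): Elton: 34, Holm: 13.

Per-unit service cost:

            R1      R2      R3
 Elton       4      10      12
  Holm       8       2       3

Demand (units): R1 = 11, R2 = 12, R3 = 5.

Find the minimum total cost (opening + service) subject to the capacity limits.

Minimum total cost: 335

Open {Elton, Holm}: R1→Elton 4·11=44, R2→Holm 2·12=24, R3→Elton 12·5=60.
Loads: Elton carries 16/34, Holm carries 12/13. Service 128; fixed 207; total 335.
Next best feasible plan costs 367.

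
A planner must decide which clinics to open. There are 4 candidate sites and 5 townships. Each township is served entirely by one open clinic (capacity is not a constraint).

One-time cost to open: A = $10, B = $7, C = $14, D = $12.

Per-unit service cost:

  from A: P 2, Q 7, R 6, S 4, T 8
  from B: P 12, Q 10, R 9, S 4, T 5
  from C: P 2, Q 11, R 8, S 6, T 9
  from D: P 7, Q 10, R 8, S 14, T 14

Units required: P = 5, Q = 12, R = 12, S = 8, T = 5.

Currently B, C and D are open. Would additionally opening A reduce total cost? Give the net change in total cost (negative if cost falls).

Yes — net change −50 (cost falls by 50).

Current service cost with {B, C, D}: 283.
Adding A: each township re-picks its cheapest; new service cost 223, saving 60.
Extra fixed cost: 10. Net change = 10 − 60 = -50.
(Totals: 316 → 266.)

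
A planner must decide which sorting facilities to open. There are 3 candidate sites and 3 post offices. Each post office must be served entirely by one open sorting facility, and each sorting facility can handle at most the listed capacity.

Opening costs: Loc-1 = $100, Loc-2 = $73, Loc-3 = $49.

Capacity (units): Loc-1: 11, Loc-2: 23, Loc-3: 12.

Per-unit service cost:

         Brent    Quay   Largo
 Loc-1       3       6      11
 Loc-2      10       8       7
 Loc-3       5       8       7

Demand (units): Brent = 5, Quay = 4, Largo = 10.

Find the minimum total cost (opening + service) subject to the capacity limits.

Minimum total cost: 225

Open {Loc-2}: Brent→Loc-2 10·5=50, Quay→Loc-2 8·4=32, Largo→Loc-2 7·10=70.
Loads: Loc-2 carries 19/23. Service 152; fixed 73; total 225.
Next best feasible plan costs 249.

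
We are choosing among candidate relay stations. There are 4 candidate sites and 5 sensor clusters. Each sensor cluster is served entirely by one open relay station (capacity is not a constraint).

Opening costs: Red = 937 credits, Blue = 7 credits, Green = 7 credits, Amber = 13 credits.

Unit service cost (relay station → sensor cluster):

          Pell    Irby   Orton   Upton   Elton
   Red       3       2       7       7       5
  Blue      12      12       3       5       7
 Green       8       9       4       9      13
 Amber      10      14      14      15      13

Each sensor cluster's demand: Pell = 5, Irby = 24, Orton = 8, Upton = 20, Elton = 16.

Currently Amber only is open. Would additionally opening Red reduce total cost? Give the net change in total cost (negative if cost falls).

No — net change +270 (cost rises by 270).

Current service cost with {Amber}: 1006.
Adding Red: each sensor cluster re-picks its cheapest; new service cost 339, saving 667.
Extra fixed cost: 937. Net change = 937 − 667 = 270.
(Totals: 1019 → 1289.)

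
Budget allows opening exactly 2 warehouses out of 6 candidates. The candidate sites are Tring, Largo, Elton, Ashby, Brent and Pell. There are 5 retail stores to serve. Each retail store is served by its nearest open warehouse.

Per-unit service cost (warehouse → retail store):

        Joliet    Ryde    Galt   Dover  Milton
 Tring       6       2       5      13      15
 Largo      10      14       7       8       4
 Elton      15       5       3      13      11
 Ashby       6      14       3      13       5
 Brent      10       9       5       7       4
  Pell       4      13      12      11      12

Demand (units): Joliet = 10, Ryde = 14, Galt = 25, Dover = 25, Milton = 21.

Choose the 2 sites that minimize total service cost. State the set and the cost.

With exactly 2 open, each retail store uses its cheapest among the chosen.
{Tring, Brent}: Joliet→Tring 6·10=60, Ryde→Tring 2·14=28, Galt→Tring 5·25=125, Dover→Brent 7·25=175, Milton→Brent 4·21=84. Service cost 472.
{Tring, Largo}: service cost 497
{Elton, Brent}: service cost 504
Among all 15 size-2 choices, {Tring, Brent} is lowest.

Choose Tring and Brent; total service cost 472.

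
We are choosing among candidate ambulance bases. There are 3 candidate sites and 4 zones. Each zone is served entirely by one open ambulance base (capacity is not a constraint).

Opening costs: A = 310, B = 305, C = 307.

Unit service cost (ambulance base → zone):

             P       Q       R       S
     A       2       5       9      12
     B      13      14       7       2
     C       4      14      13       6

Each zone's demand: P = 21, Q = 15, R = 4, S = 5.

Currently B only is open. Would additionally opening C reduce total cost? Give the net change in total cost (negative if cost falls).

No — net change +118 (cost rises by 118).

Current service cost with {B}: 521.
Adding C: each zone re-picks its cheapest; new service cost 332, saving 189.
Extra fixed cost: 307. Net change = 307 − 189 = 118.
(Totals: 826 → 944.)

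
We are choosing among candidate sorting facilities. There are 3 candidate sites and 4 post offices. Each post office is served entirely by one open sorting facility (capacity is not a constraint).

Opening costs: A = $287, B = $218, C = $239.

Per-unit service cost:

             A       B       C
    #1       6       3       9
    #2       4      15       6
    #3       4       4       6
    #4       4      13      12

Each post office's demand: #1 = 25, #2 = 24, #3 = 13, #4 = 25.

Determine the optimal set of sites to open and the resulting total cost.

For any fixed open set, each post office goes to its cheapest open site; total = fixed + service.
{A}: #1→A 6·25=150, #2→A 4·24=96, #3→A 4·13=52, #4→A 4·25=100. Service 398; fixed 287; total 685.
{A, B}: service 323 + fixed 505 = 828
{A, C}: #1→A 6·25=150, #2→A 4·24=96, #3→A 4·13=52, #4→A 4·25=100. Service 398; fixed 526; total 924.
{A, B, C}: #1→B 3·25=75, #2→A 4·24=96, #3→A 4·13=52, #4→A 4·25=100. Service 323; fixed 744; total 1067.
No other subset beats 685.

Open A only; minimum total cost 685.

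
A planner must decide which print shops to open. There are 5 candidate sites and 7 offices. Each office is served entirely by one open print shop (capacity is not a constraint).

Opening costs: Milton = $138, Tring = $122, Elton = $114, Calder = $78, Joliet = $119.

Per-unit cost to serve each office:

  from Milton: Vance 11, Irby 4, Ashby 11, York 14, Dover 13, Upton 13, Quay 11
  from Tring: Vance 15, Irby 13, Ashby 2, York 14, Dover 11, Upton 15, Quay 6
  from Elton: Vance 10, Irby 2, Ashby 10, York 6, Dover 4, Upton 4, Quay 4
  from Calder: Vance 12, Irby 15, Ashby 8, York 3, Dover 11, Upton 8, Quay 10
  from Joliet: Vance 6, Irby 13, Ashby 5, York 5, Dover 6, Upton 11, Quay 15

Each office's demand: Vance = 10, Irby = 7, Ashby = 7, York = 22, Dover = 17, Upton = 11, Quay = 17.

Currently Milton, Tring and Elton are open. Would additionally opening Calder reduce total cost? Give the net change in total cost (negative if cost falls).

Current service cost with {Milton, Tring, Elton}: 440.
Adding Calder: each office re-picks its cheapest; new service cost 374, saving 66.
Extra fixed cost: 78. Net change = 78 − 66 = 12.
(Totals: 814 → 826.)

No — net change +12 (cost rises by 12).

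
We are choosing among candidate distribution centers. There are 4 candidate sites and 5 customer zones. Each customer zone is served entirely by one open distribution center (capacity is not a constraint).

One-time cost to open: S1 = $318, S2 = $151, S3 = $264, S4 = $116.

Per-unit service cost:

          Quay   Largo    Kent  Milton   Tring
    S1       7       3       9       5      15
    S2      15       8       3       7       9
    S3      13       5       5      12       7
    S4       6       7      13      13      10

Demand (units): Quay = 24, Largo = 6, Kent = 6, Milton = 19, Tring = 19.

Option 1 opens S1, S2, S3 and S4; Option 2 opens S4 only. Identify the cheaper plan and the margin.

Option 1: {S1, S2, S3, S4}: Quay→S4 6·24=144, Largo→S1 3·6=18, Kent→S2 3·6=18, Milton→S1 5·19=95, Tring→S3 7·19=133. Service 408; fixed 849; total 1257.
Option 2: {S4}: Quay→S4 6·24=144, Largo→S4 7·6=42, Kent→S4 13·6=78, Milton→S4 13·19=247, Tring→S4 10·19=190. Service 701; fixed 116; total 817.
Difference: |1257 − 817| = 440.

Option 2 is cheaper by 440.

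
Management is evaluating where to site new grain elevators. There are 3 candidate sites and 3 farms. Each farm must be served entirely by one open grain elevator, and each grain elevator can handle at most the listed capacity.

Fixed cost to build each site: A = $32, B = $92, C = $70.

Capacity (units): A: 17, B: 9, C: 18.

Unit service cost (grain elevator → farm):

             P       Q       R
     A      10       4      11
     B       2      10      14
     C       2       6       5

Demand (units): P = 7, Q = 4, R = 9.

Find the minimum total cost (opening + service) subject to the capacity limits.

Open {A, C}: P→C 2·7=14, Q→A 4·4=16, R→C 5·9=45.
Loads: A carries 4/17, C carries 16/18. Service 75; fixed 102; total 177.
Next best feasible plan costs 231.

Minimum total cost: 177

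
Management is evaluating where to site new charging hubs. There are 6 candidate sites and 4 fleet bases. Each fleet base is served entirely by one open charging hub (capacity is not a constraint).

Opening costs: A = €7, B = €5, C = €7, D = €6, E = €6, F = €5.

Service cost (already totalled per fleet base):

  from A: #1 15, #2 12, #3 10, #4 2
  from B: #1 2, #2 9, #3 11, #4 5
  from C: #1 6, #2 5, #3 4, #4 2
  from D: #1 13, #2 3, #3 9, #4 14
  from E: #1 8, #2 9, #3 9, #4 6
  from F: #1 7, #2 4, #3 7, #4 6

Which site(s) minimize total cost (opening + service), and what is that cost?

For any fixed open set, each fleet base goes to its cheapest open site; total = fixed + service.
{C}: #1→C 6, #2→C 5, #3→C 4, #4→C 2. Service 17; fixed 7; total 24.
{B, C}: service 13 + fixed 12 = 25
{B, F}: service 18 + fixed 10 = 28
{A, B, C, D, E, F}: #1→B 2, #2→D 3, #3→C 4, #4→A 2. Service 11; fixed 36; total 47.
No other subset beats 24.

Open C only; minimum total cost 24.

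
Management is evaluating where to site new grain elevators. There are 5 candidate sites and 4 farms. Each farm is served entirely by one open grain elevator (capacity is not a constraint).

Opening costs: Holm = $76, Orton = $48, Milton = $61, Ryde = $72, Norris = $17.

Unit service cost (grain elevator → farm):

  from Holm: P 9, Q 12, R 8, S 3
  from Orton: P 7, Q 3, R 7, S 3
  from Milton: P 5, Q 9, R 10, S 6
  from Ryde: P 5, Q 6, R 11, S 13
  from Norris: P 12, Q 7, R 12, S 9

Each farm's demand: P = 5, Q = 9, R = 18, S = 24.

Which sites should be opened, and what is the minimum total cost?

For any fixed open set, each farm goes to its cheapest open site; total = fixed + service.
{Orton}: P→Orton 7·5=35, Q→Orton 3·9=27, R→Orton 7·18=126, S→Orton 3·24=72. Service 260; fixed 48; total 308.
{Orton, Norris}: P→Orton 7·5=35, Q→Orton 3·9=27, R→Orton 7·18=126, S→Orton 3·24=72. Service 260; fixed 65; total 325.
{Orton, Milton}: service 250 + fixed 109 = 359
{Holm, Orton, Milton, Ryde, Norris}: service 250 + fixed 274 = 524
No other subset beats 308.

Open Orton only; minimum total cost 308.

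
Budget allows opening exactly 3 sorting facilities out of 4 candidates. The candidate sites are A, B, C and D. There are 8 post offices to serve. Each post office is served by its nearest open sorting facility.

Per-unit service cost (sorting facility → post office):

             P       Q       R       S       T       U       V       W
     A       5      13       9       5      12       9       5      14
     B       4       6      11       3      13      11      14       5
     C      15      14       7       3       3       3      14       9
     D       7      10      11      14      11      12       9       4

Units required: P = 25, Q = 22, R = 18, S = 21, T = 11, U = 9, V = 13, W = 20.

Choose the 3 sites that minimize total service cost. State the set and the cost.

Choose A, B and C; total service cost 646.

With exactly 3 open, each post office uses its cheapest among the chosen.
{A, B, C}: P→B 4·25=100, Q→B 6·22=132, R→C 7·18=126, S→B 3·21=63, T→C 3·11=33, U→C 3·9=27, V→A 5·13=65, W→B 5·20=100. Service cost 646.
{B, C, D}: service cost 678
{A, C, D}: service cost 739
Among all 4 size-3 choices, {A, B, C} is lowest.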